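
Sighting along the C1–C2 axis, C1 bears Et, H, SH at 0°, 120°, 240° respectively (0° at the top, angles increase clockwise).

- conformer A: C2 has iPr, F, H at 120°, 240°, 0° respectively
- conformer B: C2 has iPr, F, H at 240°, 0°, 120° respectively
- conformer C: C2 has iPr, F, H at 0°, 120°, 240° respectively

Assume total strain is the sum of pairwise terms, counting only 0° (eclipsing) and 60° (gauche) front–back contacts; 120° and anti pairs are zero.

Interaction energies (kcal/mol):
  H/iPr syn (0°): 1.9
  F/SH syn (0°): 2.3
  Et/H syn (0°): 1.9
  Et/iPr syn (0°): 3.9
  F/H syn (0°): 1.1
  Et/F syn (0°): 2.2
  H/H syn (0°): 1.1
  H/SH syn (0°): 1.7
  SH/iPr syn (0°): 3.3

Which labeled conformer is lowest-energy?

A (eclipsed): Et–H eclipsed, H–iPr eclipsed, SH–F eclipsed; 1.9 + 1.9 + 2.3 = 6.1 kcal/mol.
B (eclipsed): Et–F eclipsed, H–H eclipsed, SH–iPr eclipsed; 2.2 + 1.1 + 3.3 = 6.6 kcal/mol.
C (eclipsed): Et–iPr eclipsed, H–F eclipsed, SH–H eclipsed; 3.9 + 1.1 + 1.7 = 6.7 kcal/mol.
A has the lowest total (6.1 kcal/mol).

A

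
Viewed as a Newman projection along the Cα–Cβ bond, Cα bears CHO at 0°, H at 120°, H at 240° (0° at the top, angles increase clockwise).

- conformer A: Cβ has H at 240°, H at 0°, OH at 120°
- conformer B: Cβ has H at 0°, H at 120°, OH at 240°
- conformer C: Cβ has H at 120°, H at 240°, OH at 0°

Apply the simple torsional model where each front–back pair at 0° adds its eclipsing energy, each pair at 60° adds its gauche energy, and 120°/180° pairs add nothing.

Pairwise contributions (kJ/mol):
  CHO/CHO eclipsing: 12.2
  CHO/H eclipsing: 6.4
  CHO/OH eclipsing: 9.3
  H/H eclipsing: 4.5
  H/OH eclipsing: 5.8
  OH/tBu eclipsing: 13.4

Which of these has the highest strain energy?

C

A (eclipsed): CHO(0°)/H(0°) eclipsed 6.4; H(120°)/OH(120°) eclipsed 5.8; H(240°)/H(240°) eclipsed 4.5 → 16.7 kJ/mol.
B (eclipsed): CHO(0°)/H(0°) eclipsed 6.4; H(120°)/H(120°) eclipsed 4.5; H(240°)/OH(240°) eclipsed 5.8 → 16.7 kJ/mol.
C (eclipsed): CHO(0°)/OH(0°) eclipsed 9.3; H(120°)/H(120°) eclipsed 4.5; H(240°)/H(240°) eclipsed 4.5 → 18.3 kJ/mol.
C has the highest total (18.3 kJ/mol).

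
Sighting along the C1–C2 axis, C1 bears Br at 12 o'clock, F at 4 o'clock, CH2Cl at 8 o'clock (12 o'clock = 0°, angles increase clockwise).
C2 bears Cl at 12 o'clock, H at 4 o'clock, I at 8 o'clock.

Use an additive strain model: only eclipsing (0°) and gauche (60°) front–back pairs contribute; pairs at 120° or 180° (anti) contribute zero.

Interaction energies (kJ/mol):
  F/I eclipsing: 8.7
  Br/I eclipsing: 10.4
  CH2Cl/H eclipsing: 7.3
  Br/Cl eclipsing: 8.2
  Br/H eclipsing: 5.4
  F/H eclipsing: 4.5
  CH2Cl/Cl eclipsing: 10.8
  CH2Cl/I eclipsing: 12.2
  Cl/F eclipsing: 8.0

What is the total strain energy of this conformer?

24.9 kJ/mol

This conformer (eclipsed): Br–Cl eclipsed, F–H eclipsed, CH2Cl–I eclipsed; 8.2 + 4.5 + 12.2 = 24.9 kJ/mol.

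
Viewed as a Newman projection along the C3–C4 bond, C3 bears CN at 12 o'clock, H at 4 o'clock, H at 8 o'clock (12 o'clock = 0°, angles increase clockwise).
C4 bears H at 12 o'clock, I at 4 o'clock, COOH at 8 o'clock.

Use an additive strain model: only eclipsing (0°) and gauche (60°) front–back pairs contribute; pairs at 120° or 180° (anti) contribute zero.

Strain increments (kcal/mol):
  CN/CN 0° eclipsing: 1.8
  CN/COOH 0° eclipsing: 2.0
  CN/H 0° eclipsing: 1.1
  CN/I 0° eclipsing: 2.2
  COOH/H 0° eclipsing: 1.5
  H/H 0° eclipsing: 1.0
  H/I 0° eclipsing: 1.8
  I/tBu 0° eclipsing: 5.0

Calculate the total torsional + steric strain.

This conformer (eclipsed): CN(0°)/H(0°) eclipsed 1.1; H(120°)/I(120°) eclipsed 1.8; H(240°)/COOH(240°) eclipsed 1.5 → 4.4 kcal/mol.

4.4 kcal/mol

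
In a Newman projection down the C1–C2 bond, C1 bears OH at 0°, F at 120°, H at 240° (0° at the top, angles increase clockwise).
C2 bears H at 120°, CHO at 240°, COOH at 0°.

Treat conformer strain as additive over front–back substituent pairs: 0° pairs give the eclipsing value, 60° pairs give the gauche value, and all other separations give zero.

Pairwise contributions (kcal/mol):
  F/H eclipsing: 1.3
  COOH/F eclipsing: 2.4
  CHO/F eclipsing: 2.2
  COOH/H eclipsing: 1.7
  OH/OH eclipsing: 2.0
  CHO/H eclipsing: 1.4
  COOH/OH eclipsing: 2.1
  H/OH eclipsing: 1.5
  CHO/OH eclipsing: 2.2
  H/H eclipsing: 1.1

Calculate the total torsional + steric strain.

This conformer (eclipsed): OH(0°)/COOH(0°) eclipsed 2.1; F(120°)/H(120°) eclipsed 1.3; H(240°)/CHO(240°) eclipsed 1.4 → 4.8 kcal/mol.

4.8 kcal/mol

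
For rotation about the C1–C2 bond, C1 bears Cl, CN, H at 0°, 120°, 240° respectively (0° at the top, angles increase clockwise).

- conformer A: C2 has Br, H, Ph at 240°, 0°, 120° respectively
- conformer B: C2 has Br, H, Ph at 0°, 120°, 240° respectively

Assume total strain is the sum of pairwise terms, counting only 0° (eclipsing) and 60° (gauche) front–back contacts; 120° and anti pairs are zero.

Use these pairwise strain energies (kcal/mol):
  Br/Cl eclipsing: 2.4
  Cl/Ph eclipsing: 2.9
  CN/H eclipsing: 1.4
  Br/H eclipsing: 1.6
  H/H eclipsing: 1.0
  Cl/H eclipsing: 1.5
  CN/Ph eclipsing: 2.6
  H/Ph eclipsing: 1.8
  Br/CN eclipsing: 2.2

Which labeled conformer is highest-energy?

A (eclipsed): Cl–H eclipsed, CN–Ph eclipsed, H–Br eclipsed; 1.5 + 2.6 + 1.6 = 5.7 kcal/mol.
B (eclipsed): Cl–Br eclipsed, CN–H eclipsed, H–Ph eclipsed; 2.4 + 1.4 + 1.8 = 5.6 kcal/mol.
A has the highest total (5.7 kcal/mol).

A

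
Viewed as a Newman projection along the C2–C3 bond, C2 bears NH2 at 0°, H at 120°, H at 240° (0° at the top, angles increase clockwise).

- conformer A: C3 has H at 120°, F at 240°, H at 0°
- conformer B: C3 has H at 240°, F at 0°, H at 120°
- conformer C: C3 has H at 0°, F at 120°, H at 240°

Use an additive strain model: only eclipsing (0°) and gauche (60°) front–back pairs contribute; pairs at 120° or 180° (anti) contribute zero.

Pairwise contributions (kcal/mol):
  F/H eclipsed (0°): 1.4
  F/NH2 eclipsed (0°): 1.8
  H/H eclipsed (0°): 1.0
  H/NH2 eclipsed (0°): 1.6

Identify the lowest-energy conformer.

B

A (eclipsed): NH2(0°)/H(0°) eclipsed 1.6; H(120°)/H(120°) eclipsed 1.0; H(240°)/F(240°) eclipsed 1.4 → 4.0 kcal/mol.
B (eclipsed): NH2(0°)/F(0°) eclipsed 1.8; H(120°)/H(120°) eclipsed 1.0; H(240°)/H(240°) eclipsed 1.0 → 3.8 kcal/mol.
C (eclipsed): NH2(0°)/H(0°) eclipsed 1.6; H(120°)/F(120°) eclipsed 1.4; H(240°)/H(240°) eclipsed 1.0 → 4.0 kcal/mol.
B has the lowest total (3.8 kcal/mol).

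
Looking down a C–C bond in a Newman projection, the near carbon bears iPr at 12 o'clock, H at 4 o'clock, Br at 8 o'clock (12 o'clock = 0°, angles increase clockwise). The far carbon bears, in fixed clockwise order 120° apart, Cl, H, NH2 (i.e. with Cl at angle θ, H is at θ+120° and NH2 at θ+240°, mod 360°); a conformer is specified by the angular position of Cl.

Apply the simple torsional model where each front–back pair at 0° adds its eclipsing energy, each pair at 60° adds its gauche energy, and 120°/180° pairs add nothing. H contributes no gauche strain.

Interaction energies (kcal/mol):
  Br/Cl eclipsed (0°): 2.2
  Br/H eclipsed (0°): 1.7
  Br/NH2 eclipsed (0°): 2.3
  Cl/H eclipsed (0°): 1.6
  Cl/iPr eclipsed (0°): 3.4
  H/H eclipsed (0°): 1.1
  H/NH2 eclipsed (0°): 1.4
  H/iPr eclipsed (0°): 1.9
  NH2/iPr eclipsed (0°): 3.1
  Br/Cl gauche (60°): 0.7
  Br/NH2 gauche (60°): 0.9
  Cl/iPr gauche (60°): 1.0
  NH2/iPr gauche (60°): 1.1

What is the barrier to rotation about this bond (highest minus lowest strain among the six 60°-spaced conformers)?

Cl at 0° (eclipsed): iPr(0°)/Cl(0°) eclipsed 3.4; H(120°)/H(120°) eclipsed 1.1; Br(240°)/NH2(240°) eclipsed 2.3 → 6.8 kcal/mol.
Cl at 60° (staggered): iPr(0°)/Cl(60°) gauche 1.0; iPr(0°)/NH2(300°) gauche 1.1; Br(240°)/NH2(300°) gauche 0.9 → 3.0 kcal/mol.
Cl at 120° (eclipsed): iPr(0°)/NH2(0°) eclipsed 3.1; H(120°)/Cl(120°) eclipsed 1.6; Br(240°)/H(240°) eclipsed 1.7 → 6.4 kcal/mol.
Cl at 180° (staggered): iPr(0°)/NH2(60°) gauche 1.1; Br(240°)/Cl(180°) gauche 0.7 → 1.8 kcal/mol.
Cl at 240° (eclipsed): iPr(0°)/H(0°) eclipsed 1.9; H(120°)/NH2(120°) eclipsed 1.4; Br(240°)/Cl(240°) eclipsed 2.2 → 5.5 kcal/mol.
Cl at 300° (staggered): iPr(0°)/Cl(300°) gauche 1.0; Br(240°)/Cl(300°) gauche 0.7; Br(240°)/NH2(180°) gauche 0.9 → 2.6 kcal/mol.
Max at 0° (6.8 kcal/mol), min at 180° (1.8 kcal/mol); barrier = 5.0 kcal/mol.

5.0 kcal/mol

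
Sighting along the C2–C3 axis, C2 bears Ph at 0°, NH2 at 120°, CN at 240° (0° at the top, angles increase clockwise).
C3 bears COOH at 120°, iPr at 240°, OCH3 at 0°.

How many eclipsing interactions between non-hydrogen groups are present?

Non-H eclipsing pairs: Ph(0°)/OCH3(0°); NH2(120°)/COOH(120°); CN(240°)/iPr(240°) — 3 interactions.

3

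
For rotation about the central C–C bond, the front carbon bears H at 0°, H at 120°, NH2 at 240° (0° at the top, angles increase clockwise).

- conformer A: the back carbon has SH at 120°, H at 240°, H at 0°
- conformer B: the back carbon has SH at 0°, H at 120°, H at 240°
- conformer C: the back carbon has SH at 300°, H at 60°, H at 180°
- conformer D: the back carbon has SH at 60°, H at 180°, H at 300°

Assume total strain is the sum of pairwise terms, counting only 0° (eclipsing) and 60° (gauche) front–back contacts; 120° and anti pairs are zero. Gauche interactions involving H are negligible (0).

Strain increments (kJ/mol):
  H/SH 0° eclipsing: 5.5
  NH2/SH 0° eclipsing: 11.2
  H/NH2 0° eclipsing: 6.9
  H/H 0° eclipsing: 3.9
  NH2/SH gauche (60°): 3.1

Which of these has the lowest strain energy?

D

A (eclipsed): H–H eclipsed, H–SH eclipsed, NH2–H eclipsed; 3.9 + 5.5 + 6.9 = 16.3 kJ/mol.
B (eclipsed): H–SH eclipsed, H–H eclipsed, NH2–H eclipsed; 5.5 + 3.9 + 6.9 = 16.3 kJ/mol.
C (staggered): NH2–SH gauche; 3.1 = 3.1 kJ/mol.
D (staggered): no non-H gauche contacts → 0.0 kJ/mol.
D has the lowest total (0.0 kJ/mol).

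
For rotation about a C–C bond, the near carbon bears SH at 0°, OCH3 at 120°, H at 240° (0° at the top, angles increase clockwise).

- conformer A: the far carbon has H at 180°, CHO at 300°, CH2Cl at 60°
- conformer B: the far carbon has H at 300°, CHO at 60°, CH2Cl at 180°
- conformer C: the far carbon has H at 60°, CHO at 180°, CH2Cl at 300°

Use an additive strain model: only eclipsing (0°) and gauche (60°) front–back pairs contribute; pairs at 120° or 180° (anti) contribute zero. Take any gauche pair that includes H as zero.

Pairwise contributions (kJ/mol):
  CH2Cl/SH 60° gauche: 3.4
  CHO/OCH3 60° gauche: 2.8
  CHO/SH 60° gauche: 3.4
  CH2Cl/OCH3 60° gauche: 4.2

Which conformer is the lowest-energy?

C

A (staggered): SH–CHO gauche, SH–CH2Cl gauche, OCH3–CH2Cl gauche; 3.4 + 3.4 + 4.2 = 11.0 kJ/mol.
B (staggered): SH–CHO gauche, OCH3–CHO gauche, OCH3–CH2Cl gauche; 3.4 + 2.8 + 4.2 = 10.4 kJ/mol.
C (staggered): SH–CH2Cl gauche, OCH3–CHO gauche; 3.4 + 2.8 = 6.2 kJ/mol.
C has the lowest total (6.2 kJ/mol).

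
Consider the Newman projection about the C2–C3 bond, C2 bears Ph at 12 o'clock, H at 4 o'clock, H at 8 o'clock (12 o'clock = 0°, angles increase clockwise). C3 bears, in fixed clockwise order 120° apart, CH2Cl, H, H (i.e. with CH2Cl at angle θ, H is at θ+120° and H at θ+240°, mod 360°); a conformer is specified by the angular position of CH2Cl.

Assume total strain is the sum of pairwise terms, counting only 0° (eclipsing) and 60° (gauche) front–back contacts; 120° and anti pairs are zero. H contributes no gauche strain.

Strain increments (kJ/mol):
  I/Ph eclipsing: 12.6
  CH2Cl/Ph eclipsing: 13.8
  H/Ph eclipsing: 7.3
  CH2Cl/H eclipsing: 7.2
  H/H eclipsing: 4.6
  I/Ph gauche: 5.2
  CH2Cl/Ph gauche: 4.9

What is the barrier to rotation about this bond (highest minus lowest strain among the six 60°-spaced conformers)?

CH2Cl at 0° (eclipsed): Ph–CH2Cl eclipsed, H–H eclipsed, H–H eclipsed; 13.8 + 4.6 + 4.6 = 23.0 kJ/mol.
CH2Cl at 60° (staggered): Ph–CH2Cl gauche; 4.9 = 4.9 kJ/mol.
CH2Cl at 120° (eclipsed): Ph–H eclipsed, H–CH2Cl eclipsed, H–H eclipsed; 7.3 + 7.2 + 4.6 = 19.1 kJ/mol.
CH2Cl at 180° (staggered): no non-H gauche contacts → 0.0 kJ/mol.
CH2Cl at 240° (eclipsed): Ph–H eclipsed, H–H eclipsed, H–CH2Cl eclipsed; 7.3 + 4.6 + 7.2 = 19.1 kJ/mol.
CH2Cl at 300° (staggered): Ph–CH2Cl gauche; 4.9 = 4.9 kJ/mol.
Max at 0° (23.0 kJ/mol), min at 180° (0.0 kJ/mol); barrier = 23.0 kJ/mol.

23.0 kJ/mol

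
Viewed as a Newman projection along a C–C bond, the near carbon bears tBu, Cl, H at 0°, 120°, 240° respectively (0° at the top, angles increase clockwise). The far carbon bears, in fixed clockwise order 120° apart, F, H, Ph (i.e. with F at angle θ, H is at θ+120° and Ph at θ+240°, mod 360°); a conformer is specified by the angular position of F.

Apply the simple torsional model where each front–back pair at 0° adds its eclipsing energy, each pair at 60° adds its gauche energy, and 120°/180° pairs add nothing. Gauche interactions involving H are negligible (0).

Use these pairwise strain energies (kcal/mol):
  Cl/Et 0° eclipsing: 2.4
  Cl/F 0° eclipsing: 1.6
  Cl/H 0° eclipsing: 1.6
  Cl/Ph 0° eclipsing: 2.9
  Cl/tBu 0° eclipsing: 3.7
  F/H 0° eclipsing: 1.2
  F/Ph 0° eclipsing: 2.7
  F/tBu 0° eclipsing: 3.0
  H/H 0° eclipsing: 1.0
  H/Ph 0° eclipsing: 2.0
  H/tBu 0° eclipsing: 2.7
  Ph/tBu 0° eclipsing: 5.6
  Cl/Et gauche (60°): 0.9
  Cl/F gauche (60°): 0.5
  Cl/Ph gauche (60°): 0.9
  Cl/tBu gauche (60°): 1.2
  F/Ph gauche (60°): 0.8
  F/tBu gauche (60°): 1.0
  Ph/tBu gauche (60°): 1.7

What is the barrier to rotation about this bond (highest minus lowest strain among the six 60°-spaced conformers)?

6.3 kcal/mol

F at 0° (eclipsed): tBu(0°)/F(0°) eclipsed 3.0; Cl(120°)/H(120°) eclipsed 1.6; H(240°)/Ph(240°) eclipsed 2.0 → 6.6 kcal/mol.
F at 60° (staggered): tBu(0°)/F(60°) gauche 1.0; tBu(0°)/Ph(300°) gauche 1.7; Cl(120°)/F(60°) gauche 0.5 → 3.2 kcal/mol.
F at 120° (eclipsed): tBu(0°)/Ph(0°) eclipsed 5.6; Cl(120°)/F(120°) eclipsed 1.6; H(240°)/H(240°) eclipsed 1.0 → 8.2 kcal/mol.
F at 180° (staggered): tBu(0°)/Ph(60°) gauche 1.7; Cl(120°)/F(180°) gauche 0.5; Cl(120°)/Ph(60°) gauche 0.9 → 3.1 kcal/mol.
F at 240° (eclipsed): tBu(0°)/H(0°) eclipsed 2.7; Cl(120°)/Ph(120°) eclipsed 2.9; H(240°)/F(240°) eclipsed 1.2 → 6.8 kcal/mol.
F at 300° (staggered): tBu(0°)/F(300°) gauche 1.0; Cl(120°)/Ph(180°) gauche 0.9 → 1.9 kcal/mol.
Max at 120° (8.2 kcal/mol), min at 300° (1.9 kcal/mol); barrier = 6.3 kcal/mol.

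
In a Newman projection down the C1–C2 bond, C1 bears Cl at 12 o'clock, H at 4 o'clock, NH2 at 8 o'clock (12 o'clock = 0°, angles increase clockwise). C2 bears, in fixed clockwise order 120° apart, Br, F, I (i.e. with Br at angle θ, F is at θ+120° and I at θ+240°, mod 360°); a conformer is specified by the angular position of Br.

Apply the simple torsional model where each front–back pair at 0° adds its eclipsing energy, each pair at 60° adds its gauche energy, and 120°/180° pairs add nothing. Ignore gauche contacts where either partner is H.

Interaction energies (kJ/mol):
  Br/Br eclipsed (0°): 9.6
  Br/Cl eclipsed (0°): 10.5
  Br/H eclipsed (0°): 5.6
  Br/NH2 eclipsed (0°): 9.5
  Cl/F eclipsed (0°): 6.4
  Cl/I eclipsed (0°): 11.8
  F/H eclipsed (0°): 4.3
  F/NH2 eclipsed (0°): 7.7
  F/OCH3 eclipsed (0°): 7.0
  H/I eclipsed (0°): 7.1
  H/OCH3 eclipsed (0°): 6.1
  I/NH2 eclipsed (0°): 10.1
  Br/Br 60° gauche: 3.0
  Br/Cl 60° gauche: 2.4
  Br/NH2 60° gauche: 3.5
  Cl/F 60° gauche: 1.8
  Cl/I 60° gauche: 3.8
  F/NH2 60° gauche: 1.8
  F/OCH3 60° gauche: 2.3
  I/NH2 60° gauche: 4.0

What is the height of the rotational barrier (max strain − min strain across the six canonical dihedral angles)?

Br at 0° (eclipsed): Cl–Br eclipsed, H–F eclipsed, NH2–I eclipsed; 10.5 + 4.3 + 10.1 = 24.9 kJ/mol.
Br at 60° (staggered): Cl–Br gauche, Cl–I gauche, NH2–F gauche, NH2–I gauche; 2.4 + 3.8 + 1.8 + 4.0 = 12.0 kJ/mol.
Br at 120° (eclipsed): Cl–I eclipsed, H–Br eclipsed, NH2–F eclipsed; 11.8 + 5.6 + 7.7 = 25.1 kJ/mol.
Br at 180° (staggered): Cl–F gauche, Cl–I gauche, NH2–Br gauche, NH2–F gauche; 1.8 + 3.8 + 3.5 + 1.8 = 10.9 kJ/mol.
Br at 240° (eclipsed): Cl–F eclipsed, H–I eclipsed, NH2–Br eclipsed; 6.4 + 7.1 + 9.5 = 23.0 kJ/mol.
Br at 300° (staggered): Cl–Br gauche, Cl–F gauche, NH2–Br gauche, NH2–I gauche; 2.4 + 1.8 + 3.5 + 4.0 = 11.7 kJ/mol.
Max at 120° (25.1 kJ/mol), min at 180° (10.9 kJ/mol); barrier = 14.2 kJ/mol.

14.2 kJ/mol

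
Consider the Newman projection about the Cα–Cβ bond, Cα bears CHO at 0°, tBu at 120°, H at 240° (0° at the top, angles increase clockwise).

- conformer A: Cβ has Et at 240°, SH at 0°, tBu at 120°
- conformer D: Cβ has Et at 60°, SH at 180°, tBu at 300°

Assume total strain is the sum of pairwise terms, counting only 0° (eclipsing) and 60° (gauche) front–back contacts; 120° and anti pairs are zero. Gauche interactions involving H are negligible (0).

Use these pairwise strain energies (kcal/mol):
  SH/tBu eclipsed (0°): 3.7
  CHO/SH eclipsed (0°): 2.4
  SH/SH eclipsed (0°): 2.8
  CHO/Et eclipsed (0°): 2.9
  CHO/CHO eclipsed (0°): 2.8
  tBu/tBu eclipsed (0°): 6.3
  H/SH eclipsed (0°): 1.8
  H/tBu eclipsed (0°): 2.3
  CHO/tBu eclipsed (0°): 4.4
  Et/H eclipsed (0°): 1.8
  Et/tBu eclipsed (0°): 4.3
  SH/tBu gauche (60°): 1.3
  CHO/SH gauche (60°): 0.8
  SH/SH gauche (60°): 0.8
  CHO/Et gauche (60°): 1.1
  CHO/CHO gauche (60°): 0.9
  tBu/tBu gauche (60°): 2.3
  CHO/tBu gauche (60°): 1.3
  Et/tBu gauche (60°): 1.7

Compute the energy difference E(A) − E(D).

+5.1 kcal/mol

A (eclipsed): CHO–SH eclipsed, tBu–tBu eclipsed, H–Et eclipsed; 2.4 + 6.3 + 1.8 = 10.5 kcal/mol.
D (staggered): CHO–Et gauche, CHO–tBu gauche, tBu–Et gauche, tBu–SH gauche; 1.1 + 1.3 + 1.7 + 1.3 = 5.4 kcal/mol.
E(A) − E(D) = 10.5 − 5.4 = +5.1 kcal/mol.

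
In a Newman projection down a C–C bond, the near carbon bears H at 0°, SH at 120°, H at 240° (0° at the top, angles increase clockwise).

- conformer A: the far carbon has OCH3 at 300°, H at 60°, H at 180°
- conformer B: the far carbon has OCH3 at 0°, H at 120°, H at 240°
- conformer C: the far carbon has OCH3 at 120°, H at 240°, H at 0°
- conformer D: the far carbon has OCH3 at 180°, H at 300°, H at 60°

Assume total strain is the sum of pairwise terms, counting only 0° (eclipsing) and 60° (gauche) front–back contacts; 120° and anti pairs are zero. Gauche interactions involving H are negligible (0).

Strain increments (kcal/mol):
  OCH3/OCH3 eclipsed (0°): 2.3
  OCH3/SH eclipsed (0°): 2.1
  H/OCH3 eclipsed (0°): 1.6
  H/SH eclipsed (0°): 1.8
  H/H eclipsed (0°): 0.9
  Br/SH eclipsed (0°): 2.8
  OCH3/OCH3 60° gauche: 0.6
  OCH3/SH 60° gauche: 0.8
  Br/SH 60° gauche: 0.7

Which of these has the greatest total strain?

B

A (staggered): no non-H gauche contacts → 0.0 kcal/mol.
B is eclipsed. H at 0° is eclipsed with OCH3 at 0° (1.6); SH at 120° is eclipsed with H at 120° (1.8); H at 240° is eclipsed with H at 240° (0.9). Total 4.3 kcal/mol.
C is eclipsed. H at 0° is eclipsed with H at 0° (0.9); SH at 120° is eclipsed with OCH3 at 120° (2.1); H at 240° is eclipsed with H at 240° (0.9). Total 3.9 kcal/mol.
D is staggered. SH at 120° is gauche with OCH3 at 180° (0.8). Total 0.8 kcal/mol.
B has the highest total (4.3 kcal/mol).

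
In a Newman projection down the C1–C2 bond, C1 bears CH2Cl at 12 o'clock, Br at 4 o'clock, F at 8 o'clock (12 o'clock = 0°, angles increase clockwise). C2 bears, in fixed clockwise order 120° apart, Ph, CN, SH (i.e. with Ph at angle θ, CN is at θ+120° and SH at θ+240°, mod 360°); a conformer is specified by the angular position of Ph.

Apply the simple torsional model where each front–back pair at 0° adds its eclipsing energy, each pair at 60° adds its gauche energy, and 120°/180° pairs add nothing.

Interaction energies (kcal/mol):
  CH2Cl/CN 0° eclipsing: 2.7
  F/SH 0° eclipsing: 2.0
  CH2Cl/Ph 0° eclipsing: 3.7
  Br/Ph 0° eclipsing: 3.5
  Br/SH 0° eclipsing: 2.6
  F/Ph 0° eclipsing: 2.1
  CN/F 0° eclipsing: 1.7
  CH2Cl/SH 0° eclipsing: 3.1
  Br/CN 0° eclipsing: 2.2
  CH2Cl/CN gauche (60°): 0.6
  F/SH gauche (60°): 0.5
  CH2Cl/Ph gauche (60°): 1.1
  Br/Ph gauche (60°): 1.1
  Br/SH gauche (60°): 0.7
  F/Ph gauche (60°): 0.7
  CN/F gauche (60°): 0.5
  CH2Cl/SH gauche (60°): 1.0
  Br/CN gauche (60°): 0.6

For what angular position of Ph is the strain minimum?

Ph at 0° (eclipsed): CH2Cl(0°)/Ph(0°) eclipsed 3.7; Br(120°)/CN(120°) eclipsed 2.2; F(240°)/SH(240°) eclipsed 2.0 → 7.9 kcal/mol.
Ph at 60° (staggered): CH2Cl(0°)/Ph(60°) gauche 1.1; CH2Cl(0°)/SH(300°) gauche 1.0; Br(120°)/Ph(60°) gauche 1.1; Br(120°)/CN(180°) gauche 0.6; F(240°)/CN(180°) gauche 0.5; F(240°)/SH(300°) gauche 0.5 → 4.8 kcal/mol.
Ph at 120° (eclipsed): CH2Cl(0°)/SH(0°) eclipsed 3.1; Br(120°)/Ph(120°) eclipsed 3.5; F(240°)/CN(240°) eclipsed 1.7 → 8.3 kcal/mol.
Ph at 180° (staggered): CH2Cl(0°)/CN(300°) gauche 0.6; CH2Cl(0°)/SH(60°) gauche 1.0; Br(120°)/Ph(180°) gauche 1.1; Br(120°)/SH(60°) gauche 0.7; F(240°)/Ph(180°) gauche 0.7; F(240°)/CN(300°) gauche 0.5 → 4.6 kcal/mol.
Ph at 240° (eclipsed): CH2Cl(0°)/CN(0°) eclipsed 2.7; Br(120°)/SH(120°) eclipsed 2.6; F(240°)/Ph(240°) eclipsed 2.1 → 7.4 kcal/mol.
Ph at 300° (staggered): CH2Cl(0°)/Ph(300°) gauche 1.1; CH2Cl(0°)/CN(60°) gauche 0.6; Br(120°)/CN(60°) gauche 0.6; Br(120°)/SH(180°) gauche 0.7; F(240°)/Ph(300°) gauche 0.7; F(240°)/SH(180°) gauche 0.5 → 4.2 kcal/mol.
The minimum (4.2 kcal/mol) occurs with Ph at 300°.

300°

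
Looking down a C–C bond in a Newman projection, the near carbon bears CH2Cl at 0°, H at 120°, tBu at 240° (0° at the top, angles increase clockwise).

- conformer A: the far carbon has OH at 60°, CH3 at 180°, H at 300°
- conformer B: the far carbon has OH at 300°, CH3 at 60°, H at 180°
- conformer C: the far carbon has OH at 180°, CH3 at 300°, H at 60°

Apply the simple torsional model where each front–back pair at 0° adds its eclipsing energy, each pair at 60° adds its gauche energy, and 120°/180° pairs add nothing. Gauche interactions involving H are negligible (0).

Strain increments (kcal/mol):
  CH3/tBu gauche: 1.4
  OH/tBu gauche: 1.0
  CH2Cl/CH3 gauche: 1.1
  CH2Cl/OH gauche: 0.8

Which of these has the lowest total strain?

A

A is staggered. CH2Cl at 0° is gauche with OH at 60° (0.8); tBu at 240° is gauche with CH3 at 180° (1.4). Total 2.2 kcal/mol.
B is staggered. CH2Cl at 0° is gauche with OH at 300° (0.8); CH2Cl at 0° is gauche with CH3 at 60° (1.1); tBu at 240° is gauche with OH at 300° (1.0). Total 2.9 kcal/mol.
C is staggered. CH2Cl at 0° is gauche with CH3 at 300° (1.1); tBu at 240° is gauche with OH at 180° (1.0); tBu at 240° is gauche with CH3 at 300° (1.4). Total 3.5 kcal/mol.
A has the lowest total (2.2 kcal/mol).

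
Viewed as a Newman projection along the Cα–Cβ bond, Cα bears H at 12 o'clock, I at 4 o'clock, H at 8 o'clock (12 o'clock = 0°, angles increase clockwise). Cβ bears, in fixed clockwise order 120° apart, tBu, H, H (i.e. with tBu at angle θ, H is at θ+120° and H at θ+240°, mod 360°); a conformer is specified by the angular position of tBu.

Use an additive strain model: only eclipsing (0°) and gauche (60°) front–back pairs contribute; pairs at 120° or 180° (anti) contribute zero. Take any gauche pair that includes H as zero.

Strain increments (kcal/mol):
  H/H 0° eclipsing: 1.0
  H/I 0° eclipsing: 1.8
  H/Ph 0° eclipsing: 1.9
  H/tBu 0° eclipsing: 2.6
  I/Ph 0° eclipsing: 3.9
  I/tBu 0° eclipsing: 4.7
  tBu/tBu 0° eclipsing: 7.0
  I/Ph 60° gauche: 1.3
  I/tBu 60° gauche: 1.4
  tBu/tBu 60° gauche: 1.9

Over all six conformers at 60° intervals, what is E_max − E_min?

6.7 kcal/mol

tBu at 0° (eclipsed): H–tBu eclipsed, I–H eclipsed, H–H eclipsed; 2.6 + 1.8 + 1.0 = 5.4 kcal/mol.
tBu at 60° (staggered): I–tBu gauche; 1.4 = 1.4 kcal/mol.
tBu at 120° (eclipsed): H–H eclipsed, I–tBu eclipsed, H–H eclipsed; 1.0 + 4.7 + 1.0 = 6.7 kcal/mol.
tBu at 180° (staggered): I–tBu gauche; 1.4 = 1.4 kcal/mol.
tBu at 240° (eclipsed): H–H eclipsed, I–H eclipsed, H–tBu eclipsed; 1.0 + 1.8 + 2.6 = 5.4 kcal/mol.
tBu at 300° (staggered): no non-H gauche contacts → 0.0 kcal/mol.
Max at 120° (6.7 kcal/mol), min at 300° (0.0 kcal/mol); barrier = 6.7 kcal/mol.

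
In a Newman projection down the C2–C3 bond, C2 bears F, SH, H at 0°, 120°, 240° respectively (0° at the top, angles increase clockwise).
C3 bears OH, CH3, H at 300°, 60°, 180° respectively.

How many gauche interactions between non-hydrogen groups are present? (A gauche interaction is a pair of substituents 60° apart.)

Non-H gauche pairs: F(0°)/OH(300°); F(0°)/CH3(60°); SH(120°)/CH3(60°) — 3 interactions.

3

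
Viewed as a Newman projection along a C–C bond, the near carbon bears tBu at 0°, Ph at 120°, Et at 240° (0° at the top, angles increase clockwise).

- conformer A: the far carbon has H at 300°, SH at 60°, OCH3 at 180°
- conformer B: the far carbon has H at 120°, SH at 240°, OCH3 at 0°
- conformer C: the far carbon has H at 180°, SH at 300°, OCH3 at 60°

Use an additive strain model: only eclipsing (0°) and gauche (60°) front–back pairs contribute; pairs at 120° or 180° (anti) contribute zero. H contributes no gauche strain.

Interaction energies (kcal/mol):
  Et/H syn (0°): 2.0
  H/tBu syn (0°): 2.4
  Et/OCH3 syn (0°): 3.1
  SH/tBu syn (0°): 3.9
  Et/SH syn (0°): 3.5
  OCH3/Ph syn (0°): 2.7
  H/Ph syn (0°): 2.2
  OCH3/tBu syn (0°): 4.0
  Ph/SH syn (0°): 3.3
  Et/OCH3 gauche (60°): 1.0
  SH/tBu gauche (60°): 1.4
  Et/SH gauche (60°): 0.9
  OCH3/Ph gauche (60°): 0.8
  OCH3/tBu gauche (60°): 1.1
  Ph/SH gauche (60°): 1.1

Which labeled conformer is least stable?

B

A (staggered): tBu(0°)/SH(60°) gauche 1.4; Ph(120°)/SH(60°) gauche 1.1; Ph(120°)/OCH3(180°) gauche 0.8; Et(240°)/OCH3(180°) gauche 1.0 → 4.3 kcal/mol.
B (eclipsed): tBu(0°)/OCH3(0°) eclipsed 4.0; Ph(120°)/H(120°) eclipsed 2.2; Et(240°)/SH(240°) eclipsed 3.5 → 9.7 kcal/mol.
C (staggered): tBu(0°)/SH(300°) gauche 1.4; tBu(0°)/OCH3(60°) gauche 1.1; Ph(120°)/OCH3(60°) gauche 0.8; Et(240°)/SH(300°) gauche 0.9 → 4.2 kcal/mol.
B has the highest total (9.7 kcal/mol).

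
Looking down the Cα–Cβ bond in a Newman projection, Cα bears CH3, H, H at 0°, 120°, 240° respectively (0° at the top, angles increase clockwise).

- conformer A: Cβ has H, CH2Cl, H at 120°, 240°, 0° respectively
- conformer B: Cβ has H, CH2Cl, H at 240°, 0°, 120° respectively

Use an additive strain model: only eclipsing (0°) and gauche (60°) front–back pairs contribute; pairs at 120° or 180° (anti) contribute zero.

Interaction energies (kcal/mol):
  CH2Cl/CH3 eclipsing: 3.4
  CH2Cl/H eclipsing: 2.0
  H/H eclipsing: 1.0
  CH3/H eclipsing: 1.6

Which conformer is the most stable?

A (eclipsed): CH3–H eclipsed, H–H eclipsed, H–CH2Cl eclipsed; 1.6 + 1.0 + 2.0 = 4.6 kcal/mol.
B (eclipsed): CH3–CH2Cl eclipsed, H–H eclipsed, H–H eclipsed; 3.4 + 1.0 + 1.0 = 5.4 kcal/mol.
A has the lowest total (4.6 kcal/mol).

A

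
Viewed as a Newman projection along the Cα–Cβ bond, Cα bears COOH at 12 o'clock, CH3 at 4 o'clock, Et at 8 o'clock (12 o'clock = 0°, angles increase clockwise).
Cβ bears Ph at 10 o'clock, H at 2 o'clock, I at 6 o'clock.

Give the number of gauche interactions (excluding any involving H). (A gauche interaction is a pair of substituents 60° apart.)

Non-H gauche pairs: COOH(0°)/Ph(300°); CH3(120°)/I(180°); Et(240°)/Ph(300°); Et(240°)/I(180°) — 4 interactions.

4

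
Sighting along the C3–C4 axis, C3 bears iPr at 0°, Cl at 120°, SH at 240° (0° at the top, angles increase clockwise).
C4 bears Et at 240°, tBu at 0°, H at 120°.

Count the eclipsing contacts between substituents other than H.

Non-H eclipsing pairs: iPr(0°)/tBu(0°); SH(240°)/Et(240°) — 2 interactions.

2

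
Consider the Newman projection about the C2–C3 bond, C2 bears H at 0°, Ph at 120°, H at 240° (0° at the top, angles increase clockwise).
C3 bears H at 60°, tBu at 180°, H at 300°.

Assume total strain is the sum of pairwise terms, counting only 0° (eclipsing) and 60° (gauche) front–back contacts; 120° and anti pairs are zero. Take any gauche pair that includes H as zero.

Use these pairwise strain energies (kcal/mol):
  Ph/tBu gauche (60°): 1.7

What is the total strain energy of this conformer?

1.7 kcal/mol

This conformer is staggered. Ph at 120° is gauche with tBu at 180° (1.7). Total 1.7 kcal/mol.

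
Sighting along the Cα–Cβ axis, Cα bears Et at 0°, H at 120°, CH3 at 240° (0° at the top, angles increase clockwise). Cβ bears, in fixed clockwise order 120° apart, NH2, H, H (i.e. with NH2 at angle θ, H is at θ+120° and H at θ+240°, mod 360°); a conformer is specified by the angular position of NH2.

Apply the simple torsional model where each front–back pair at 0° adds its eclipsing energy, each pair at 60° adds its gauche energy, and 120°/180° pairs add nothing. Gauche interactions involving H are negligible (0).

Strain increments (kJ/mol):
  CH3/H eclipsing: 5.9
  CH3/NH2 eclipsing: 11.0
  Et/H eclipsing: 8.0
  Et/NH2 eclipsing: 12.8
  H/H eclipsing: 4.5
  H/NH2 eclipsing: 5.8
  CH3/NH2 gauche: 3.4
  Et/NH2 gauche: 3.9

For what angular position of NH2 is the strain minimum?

NH2 at 0° is eclipsed. Et at 0° is eclipsed with NH2 at 0° (12.8); H at 120° is eclipsed with H at 120° (4.5); CH3 at 240° is eclipsed with H at 240° (5.9). Total 23.2 kJ/mol.
NH2 at 60° is staggered. Et at 0° is gauche with NH2 at 60° (3.9). Total 3.9 kJ/mol.
NH2 at 120° is eclipsed. Et at 0° is eclipsed with H at 0° (8.0); H at 120° is eclipsed with NH2 at 120° (5.8); CH3 at 240° is eclipsed with H at 240° (5.9). Total 19.7 kJ/mol.
NH2 at 180° is staggered. CH3 at 240° is gauche with NH2 at 180° (3.4). Total 3.4 kJ/mol.
NH2 at 240° is eclipsed. Et at 0° is eclipsed with H at 0° (8.0); H at 120° is eclipsed with H at 120° (4.5); CH3 at 240° is eclipsed with NH2 at 240° (11.0). Total 23.5 kJ/mol.
NH2 at 300° is staggered. Et at 0° is gauche with NH2 at 300° (3.9); CH3 at 240° is gauche with NH2 at 300° (3.4). Total 7.3 kJ/mol.
The minimum (3.4 kJ/mol) occurs with NH2 at 180°.

180°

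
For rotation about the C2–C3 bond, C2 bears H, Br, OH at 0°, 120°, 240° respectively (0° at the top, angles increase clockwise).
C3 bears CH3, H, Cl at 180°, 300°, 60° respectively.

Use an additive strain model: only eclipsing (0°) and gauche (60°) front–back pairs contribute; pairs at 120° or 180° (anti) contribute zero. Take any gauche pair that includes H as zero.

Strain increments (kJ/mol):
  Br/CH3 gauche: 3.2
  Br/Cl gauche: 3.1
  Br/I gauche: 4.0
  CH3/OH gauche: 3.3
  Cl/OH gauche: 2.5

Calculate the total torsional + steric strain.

9.6 kJ/mol

This conformer (staggered): Br(120°)/CH3(180°) gauche 3.2; Br(120°)/Cl(60°) gauche 3.1; OH(240°)/CH3(180°) gauche 3.3 → 9.6 kJ/mol.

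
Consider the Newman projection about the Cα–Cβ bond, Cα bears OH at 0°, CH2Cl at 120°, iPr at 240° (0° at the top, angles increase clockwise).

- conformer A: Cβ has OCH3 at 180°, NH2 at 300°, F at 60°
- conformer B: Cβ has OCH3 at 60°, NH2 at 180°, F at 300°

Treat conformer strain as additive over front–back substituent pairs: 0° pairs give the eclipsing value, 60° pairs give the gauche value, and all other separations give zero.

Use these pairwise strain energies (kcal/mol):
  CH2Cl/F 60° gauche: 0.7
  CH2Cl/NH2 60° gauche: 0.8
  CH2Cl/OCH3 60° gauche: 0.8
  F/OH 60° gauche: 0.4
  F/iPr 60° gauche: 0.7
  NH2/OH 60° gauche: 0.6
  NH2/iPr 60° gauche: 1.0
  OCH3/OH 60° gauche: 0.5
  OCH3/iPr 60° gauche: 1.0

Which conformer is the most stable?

B

A (staggered): OH(0°)/NH2(300°) gauche 0.6; OH(0°)/F(60°) gauche 0.4; CH2Cl(120°)/OCH3(180°) gauche 0.8; CH2Cl(120°)/F(60°) gauche 0.7; iPr(240°)/OCH3(180°) gauche 1.0; iPr(240°)/NH2(300°) gauche 1.0 → 4.5 kcal/mol.
B (staggered): OH(0°)/OCH3(60°) gauche 0.5; OH(0°)/F(300°) gauche 0.4; CH2Cl(120°)/OCH3(60°) gauche 0.8; CH2Cl(120°)/NH2(180°) gauche 0.8; iPr(240°)/NH2(180°) gauche 1.0; iPr(240°)/F(300°) gauche 0.7 → 4.2 kcal/mol.
B has the lowest total (4.2 kcal/mol).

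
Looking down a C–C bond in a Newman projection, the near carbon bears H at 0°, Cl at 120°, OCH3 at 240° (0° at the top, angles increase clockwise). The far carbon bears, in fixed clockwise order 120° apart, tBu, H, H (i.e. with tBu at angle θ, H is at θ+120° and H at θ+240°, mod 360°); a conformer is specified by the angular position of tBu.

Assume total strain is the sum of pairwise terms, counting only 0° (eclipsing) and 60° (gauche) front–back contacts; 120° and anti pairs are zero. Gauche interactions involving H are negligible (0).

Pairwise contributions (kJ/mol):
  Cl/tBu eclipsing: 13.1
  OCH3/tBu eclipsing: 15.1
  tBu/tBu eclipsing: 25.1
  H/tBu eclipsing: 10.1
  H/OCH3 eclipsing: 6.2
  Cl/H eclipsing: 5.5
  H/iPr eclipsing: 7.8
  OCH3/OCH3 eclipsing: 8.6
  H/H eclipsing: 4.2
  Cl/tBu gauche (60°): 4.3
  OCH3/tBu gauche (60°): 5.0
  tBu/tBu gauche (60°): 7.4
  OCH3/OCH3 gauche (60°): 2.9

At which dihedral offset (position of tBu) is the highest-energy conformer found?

tBu at 0° (eclipsed): H–tBu eclipsed, Cl–H eclipsed, OCH3–H eclipsed; 10.1 + 5.5 + 6.2 = 21.8 kJ/mol.
tBu at 60° (staggered): Cl–tBu gauche; 4.3 = 4.3 kJ/mol.
tBu at 120° (eclipsed): H–H eclipsed, Cl–tBu eclipsed, OCH3–H eclipsed; 4.2 + 13.1 + 6.2 = 23.5 kJ/mol.
tBu at 180° (staggered): Cl–tBu gauche, OCH3–tBu gauche; 4.3 + 5.0 = 9.3 kJ/mol.
tBu at 240° (eclipsed): H–H eclipsed, Cl–H eclipsed, OCH3–tBu eclipsed; 4.2 + 5.5 + 15.1 = 24.8 kJ/mol.
tBu at 300° (staggered): OCH3–tBu gauche; 5.0 = 5.0 kJ/mol.
The maximum (24.8 kJ/mol) occurs with tBu at 240°.

240°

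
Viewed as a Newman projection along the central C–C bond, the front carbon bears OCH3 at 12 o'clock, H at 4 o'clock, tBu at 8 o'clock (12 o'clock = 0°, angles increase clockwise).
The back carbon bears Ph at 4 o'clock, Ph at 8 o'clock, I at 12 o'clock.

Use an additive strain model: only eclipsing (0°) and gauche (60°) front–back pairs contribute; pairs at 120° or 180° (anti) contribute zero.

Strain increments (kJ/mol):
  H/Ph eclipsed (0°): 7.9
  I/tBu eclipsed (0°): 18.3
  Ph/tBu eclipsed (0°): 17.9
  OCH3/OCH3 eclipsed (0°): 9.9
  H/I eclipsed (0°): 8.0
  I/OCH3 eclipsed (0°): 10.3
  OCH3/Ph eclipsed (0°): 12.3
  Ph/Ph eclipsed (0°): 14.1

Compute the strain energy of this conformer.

36.1 kJ/mol

This conformer (eclipsed): OCH3–I eclipsed, H–Ph eclipsed, tBu–Ph eclipsed; 10.3 + 7.9 + 17.9 = 36.1 kJ/mol.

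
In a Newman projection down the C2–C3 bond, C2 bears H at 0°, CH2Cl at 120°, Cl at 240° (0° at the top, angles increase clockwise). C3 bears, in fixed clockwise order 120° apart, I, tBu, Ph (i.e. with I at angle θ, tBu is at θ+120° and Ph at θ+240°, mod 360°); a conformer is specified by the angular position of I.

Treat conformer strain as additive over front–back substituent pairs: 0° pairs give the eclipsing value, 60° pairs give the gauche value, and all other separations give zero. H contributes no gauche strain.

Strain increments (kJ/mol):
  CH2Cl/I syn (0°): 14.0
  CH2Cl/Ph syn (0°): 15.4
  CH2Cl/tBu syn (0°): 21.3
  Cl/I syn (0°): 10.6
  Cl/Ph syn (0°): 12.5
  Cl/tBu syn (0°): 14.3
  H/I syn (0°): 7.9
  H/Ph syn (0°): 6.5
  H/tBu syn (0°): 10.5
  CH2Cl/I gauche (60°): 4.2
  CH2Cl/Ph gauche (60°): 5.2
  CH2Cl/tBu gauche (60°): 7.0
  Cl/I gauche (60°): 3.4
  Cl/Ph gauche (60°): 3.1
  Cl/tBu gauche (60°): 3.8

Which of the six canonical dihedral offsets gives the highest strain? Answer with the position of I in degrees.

0°

I at 0° is eclipsed. H at 0° is eclipsed with I at 0° (7.9); CH2Cl at 120° is eclipsed with tBu at 120° (21.3); Cl at 240° is eclipsed with Ph at 240° (12.5). Total 41.7 kJ/mol.
I at 60° is staggered. CH2Cl at 120° is gauche with I at 60° (4.2); CH2Cl at 120° is gauche with tBu at 180° (7.0); Cl at 240° is gauche with tBu at 180° (3.8); Cl at 240° is gauche with Ph at 300° (3.1). Total 18.1 kJ/mol.
I at 120° is eclipsed. H at 0° is eclipsed with Ph at 0° (6.5); CH2Cl at 120° is eclipsed with I at 120° (14.0); Cl at 240° is eclipsed with tBu at 240° (14.3). Total 34.8 kJ/mol.
I at 180° is staggered. CH2Cl at 120° is gauche with I at 180° (4.2); CH2Cl at 120° is gauche with Ph at 60° (5.2); Cl at 240° is gauche with I at 180° (3.4); Cl at 240° is gauche with tBu at 300° (3.8). Total 16.6 kJ/mol.
I at 240° is eclipsed. H at 0° is eclipsed with tBu at 0° (10.5); CH2Cl at 120° is eclipsed with Ph at 120° (15.4); Cl at 240° is eclipsed with I at 240° (10.6). Total 36.5 kJ/mol.
I at 300° is staggered. CH2Cl at 120° is gauche with tBu at 60° (7.0); CH2Cl at 120° is gauche with Ph at 180° (5.2); Cl at 240° is gauche with I at 300° (3.4); Cl at 240° is gauche with Ph at 180° (3.1). Total 18.7 kJ/mol.
The maximum (41.7 kJ/mol) occurs with I at 0°.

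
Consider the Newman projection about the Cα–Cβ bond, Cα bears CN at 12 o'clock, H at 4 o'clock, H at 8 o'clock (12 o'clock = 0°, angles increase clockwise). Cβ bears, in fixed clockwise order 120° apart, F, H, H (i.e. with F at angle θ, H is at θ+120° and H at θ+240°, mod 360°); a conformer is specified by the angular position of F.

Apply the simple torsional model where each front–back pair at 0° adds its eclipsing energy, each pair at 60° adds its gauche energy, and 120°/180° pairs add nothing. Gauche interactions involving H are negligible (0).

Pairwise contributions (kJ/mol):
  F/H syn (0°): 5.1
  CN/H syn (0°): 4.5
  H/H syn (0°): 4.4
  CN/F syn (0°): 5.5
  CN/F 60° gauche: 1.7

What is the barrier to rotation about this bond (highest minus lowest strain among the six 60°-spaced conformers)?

F at 0° (eclipsed): CN(0°)/F(0°) eclipsed 5.5; H(120°)/H(120°) eclipsed 4.4; H(240°)/H(240°) eclipsed 4.4 → 14.3 kJ/mol.
F at 60° (staggered): CN(0°)/F(60°) gauche 1.7 → 1.7 kJ/mol.
F at 120° (eclipsed): CN(0°)/H(0°) eclipsed 4.5; H(120°)/F(120°) eclipsed 5.1; H(240°)/H(240°) eclipsed 4.4 → 14.0 kJ/mol.
F at 180° (staggered): no non-H gauche contacts → 0.0 kJ/mol.
F at 240° (eclipsed): CN(0°)/H(0°) eclipsed 4.5; H(120°)/H(120°) eclipsed 4.4; H(240°)/F(240°) eclipsed 5.1 → 14.0 kJ/mol.
F at 300° (staggered): CN(0°)/F(300°) gauche 1.7 → 1.7 kJ/mol.
Max at 0° (14.3 kJ/mol), min at 180° (0.0 kJ/mol); barrier = 14.3 kJ/mol.

14.3 kJ/mol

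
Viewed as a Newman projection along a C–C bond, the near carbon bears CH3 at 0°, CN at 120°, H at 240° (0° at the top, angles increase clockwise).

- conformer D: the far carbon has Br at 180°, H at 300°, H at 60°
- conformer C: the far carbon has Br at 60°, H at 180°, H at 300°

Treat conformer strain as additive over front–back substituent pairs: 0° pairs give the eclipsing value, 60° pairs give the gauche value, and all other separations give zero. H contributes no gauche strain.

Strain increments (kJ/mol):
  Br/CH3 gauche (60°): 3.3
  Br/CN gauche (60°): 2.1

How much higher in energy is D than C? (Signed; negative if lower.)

D is staggered. CN at 120° is gauche with Br at 180° (2.1). Total 2.1 kJ/mol.
C is staggered. CH3 at 0° is gauche with Br at 60° (3.3); CN at 120° is gauche with Br at 60° (2.1). Total 5.4 kJ/mol.
E(D) − E(C) = 2.1 − 5.4 = -3.3 kJ/mol.

-3.3 kJ/mol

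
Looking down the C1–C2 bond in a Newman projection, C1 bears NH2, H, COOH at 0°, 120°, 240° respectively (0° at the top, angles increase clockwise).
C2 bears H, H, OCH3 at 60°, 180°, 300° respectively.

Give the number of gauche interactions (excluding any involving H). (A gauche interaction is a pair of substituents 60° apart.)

2

Non-H gauche pairs: NH2(0°)/OCH3(300°); COOH(240°)/OCH3(300°) — 2 interactions.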